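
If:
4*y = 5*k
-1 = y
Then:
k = -4/5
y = -1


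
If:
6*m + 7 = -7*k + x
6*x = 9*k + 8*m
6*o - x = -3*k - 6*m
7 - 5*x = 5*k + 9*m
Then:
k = -854/167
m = 756/167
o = -749/334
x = -273/167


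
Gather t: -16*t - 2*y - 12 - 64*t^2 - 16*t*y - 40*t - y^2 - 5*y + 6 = -64*t^2 + t*(-16*y - 56) - y^2 - 7*y - 6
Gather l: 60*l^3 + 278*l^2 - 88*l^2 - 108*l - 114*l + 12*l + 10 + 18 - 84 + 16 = 60*l^3 + 190*l^2 - 210*l - 40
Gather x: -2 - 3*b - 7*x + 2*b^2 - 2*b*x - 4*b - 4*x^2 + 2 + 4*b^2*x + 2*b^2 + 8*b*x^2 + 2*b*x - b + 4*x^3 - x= 4*b^2 - 8*b + 4*x^3 + x^2*(8*b - 4) + x*(4*b^2 - 8)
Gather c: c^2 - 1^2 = c^2 - 1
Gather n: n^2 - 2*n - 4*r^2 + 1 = n^2 - 2*n - 4*r^2 + 1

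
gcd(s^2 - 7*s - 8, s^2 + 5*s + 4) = s + 1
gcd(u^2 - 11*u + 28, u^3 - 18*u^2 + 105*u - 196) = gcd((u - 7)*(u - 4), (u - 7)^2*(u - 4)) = u^2 - 11*u + 28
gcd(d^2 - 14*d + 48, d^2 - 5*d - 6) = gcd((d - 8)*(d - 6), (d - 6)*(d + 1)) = d - 6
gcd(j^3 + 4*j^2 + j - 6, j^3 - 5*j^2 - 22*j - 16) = j + 2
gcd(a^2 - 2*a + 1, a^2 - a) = a - 1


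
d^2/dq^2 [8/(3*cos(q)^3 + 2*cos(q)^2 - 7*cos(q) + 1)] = 8*((-19*cos(q) + 16*cos(2*q) + 27*cos(3*q))*(3*cos(q)^3 + 2*cos(q)^2 - 7*cos(q) + 1)/4 + 2*(9*cos(q)^2 + 4*cos(q) - 7)^2*sin(q)^2)/(3*cos(q)^3 + 2*cos(q)^2 - 7*cos(q) + 1)^3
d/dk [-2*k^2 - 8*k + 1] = -4*k - 8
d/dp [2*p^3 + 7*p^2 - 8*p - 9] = 6*p^2 + 14*p - 8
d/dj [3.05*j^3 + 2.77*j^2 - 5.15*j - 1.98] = 9.15*j^2 + 5.54*j - 5.15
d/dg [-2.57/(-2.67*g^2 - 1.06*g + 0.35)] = (-13.7238*g - 2.7242)/(2.67*g^2 + 1.06*g - 0.35)^2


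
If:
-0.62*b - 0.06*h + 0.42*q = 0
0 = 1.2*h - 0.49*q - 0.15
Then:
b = 0.637903225806452*q - 0.0120967741935484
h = 0.408333333333333*q + 0.125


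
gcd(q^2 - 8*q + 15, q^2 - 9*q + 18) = q - 3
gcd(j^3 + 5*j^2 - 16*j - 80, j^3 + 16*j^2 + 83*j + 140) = j^2 + 9*j + 20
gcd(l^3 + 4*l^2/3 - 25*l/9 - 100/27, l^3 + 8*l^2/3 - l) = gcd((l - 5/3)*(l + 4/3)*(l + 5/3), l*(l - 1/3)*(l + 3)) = 1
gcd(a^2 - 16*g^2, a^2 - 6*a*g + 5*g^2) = 1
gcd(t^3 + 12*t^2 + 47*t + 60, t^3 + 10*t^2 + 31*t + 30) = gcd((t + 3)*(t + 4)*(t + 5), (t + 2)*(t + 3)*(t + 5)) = t^2 + 8*t + 15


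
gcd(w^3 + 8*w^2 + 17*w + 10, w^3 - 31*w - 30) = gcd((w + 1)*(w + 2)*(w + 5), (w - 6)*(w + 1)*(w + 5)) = w^2 + 6*w + 5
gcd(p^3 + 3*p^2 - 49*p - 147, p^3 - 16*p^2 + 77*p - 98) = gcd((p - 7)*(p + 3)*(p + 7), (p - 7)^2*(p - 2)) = p - 7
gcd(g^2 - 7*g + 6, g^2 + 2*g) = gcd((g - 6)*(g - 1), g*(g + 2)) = 1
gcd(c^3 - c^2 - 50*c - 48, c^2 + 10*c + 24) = c + 6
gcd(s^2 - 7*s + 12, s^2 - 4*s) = s - 4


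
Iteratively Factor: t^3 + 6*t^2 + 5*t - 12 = (t + 3)*(t^2 + 3*t - 4) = (t - 1)*(t + 3)*(t + 4)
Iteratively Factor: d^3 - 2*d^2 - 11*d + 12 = (d + 3)*(d^2 - 5*d + 4) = (d - 4)*(d + 3)*(d - 1)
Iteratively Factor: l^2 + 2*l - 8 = (l - 2)*(l + 4)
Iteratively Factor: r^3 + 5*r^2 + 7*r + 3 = (r + 1)*(r^2 + 4*r + 3) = (r + 1)^2*(r + 3)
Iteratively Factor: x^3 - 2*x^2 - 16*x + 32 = (x - 4)*(x^2 + 2*x - 8) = (x - 4)*(x + 4)*(x - 2)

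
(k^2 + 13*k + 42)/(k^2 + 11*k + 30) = (k + 7)/(k + 5)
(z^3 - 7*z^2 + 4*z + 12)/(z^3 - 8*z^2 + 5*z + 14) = (z - 6)/(z - 7)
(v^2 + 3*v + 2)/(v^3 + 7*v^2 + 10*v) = (v + 1)/(v*(v + 5))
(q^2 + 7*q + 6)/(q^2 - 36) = (q + 1)/(q - 6)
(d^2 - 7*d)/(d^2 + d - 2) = d*(d - 7)/(d^2 + d - 2)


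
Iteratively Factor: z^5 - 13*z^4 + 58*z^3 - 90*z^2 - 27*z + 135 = (z - 3)*(z^4 - 10*z^3 + 28*z^2 - 6*z - 45) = (z - 3)^2*(z^3 - 7*z^2 + 7*z + 15) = (z - 5)*(z - 3)^2*(z^2 - 2*z - 3) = (z - 5)*(z - 3)^2*(z + 1)*(z - 3)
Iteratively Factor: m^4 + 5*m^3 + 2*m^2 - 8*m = (m + 4)*(m^3 + m^2 - 2*m) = m*(m + 4)*(m^2 + m - 2) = m*(m + 2)*(m + 4)*(m - 1)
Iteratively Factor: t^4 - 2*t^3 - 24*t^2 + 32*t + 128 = (t - 4)*(t^3 + 2*t^2 - 16*t - 32) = (t - 4)*(t + 2)*(t^2 - 16) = (t - 4)*(t + 2)*(t + 4)*(t - 4)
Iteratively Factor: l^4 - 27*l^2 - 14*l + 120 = (l + 4)*(l^3 - 4*l^2 - 11*l + 30) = (l - 2)*(l + 4)*(l^2 - 2*l - 15) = (l - 5)*(l - 2)*(l + 4)*(l + 3)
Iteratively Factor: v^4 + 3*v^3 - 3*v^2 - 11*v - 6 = (v + 1)*(v^3 + 2*v^2 - 5*v - 6) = (v + 1)^2*(v^2 + v - 6) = (v - 2)*(v + 1)^2*(v + 3)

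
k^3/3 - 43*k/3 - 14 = (k/3 + 1/3)*(k - 7)*(k + 6)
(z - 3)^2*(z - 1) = z^3 - 7*z^2 + 15*z - 9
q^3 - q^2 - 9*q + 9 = (q - 3)*(q - 1)*(q + 3)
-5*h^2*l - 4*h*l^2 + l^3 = l*(-5*h + l)*(h + l)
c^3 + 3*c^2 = c^2*(c + 3)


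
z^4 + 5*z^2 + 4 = (z - 2*I)*(z - I)*(z + I)*(z + 2*I)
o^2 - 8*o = o*(o - 8)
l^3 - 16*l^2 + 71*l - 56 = (l - 8)*(l - 7)*(l - 1)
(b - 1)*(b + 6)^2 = b^3 + 11*b^2 + 24*b - 36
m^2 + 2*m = m*(m + 2)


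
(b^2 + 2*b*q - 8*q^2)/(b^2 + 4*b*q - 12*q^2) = (b + 4*q)/(b + 6*q)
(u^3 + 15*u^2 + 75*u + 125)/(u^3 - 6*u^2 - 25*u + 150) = (u^2 + 10*u + 25)/(u^2 - 11*u + 30)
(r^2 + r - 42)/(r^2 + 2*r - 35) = (r - 6)/(r - 5)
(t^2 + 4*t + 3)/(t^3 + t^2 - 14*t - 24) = (t + 1)/(t^2 - 2*t - 8)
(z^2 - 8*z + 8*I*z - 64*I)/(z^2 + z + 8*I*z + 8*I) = (z - 8)/(z + 1)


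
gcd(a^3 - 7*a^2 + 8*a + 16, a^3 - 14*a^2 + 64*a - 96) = a^2 - 8*a + 16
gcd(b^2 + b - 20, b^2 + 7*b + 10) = b + 5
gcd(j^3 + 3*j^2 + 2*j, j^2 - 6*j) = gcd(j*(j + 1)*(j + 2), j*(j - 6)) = j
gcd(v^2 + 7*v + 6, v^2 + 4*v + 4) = 1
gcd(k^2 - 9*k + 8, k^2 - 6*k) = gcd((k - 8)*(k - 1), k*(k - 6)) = 1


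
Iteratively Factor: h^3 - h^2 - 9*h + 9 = (h - 1)*(h^2 - 9) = (h - 1)*(h + 3)*(h - 3)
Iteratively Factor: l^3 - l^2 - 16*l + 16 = (l - 1)*(l^2 - 16) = (l - 4)*(l - 1)*(l + 4)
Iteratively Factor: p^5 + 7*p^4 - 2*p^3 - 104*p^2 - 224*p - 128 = (p + 1)*(p^4 + 6*p^3 - 8*p^2 - 96*p - 128) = (p + 1)*(p + 4)*(p^3 + 2*p^2 - 16*p - 32) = (p - 4)*(p + 1)*(p + 4)*(p^2 + 6*p + 8) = (p - 4)*(p + 1)*(p + 4)^2*(p + 2)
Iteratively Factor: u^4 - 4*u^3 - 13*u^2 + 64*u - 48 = (u - 1)*(u^3 - 3*u^2 - 16*u + 48) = (u - 1)*(u + 4)*(u^2 - 7*u + 12) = (u - 4)*(u - 1)*(u + 4)*(u - 3)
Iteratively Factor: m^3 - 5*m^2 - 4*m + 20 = (m + 2)*(m^2 - 7*m + 10) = (m - 2)*(m + 2)*(m - 5)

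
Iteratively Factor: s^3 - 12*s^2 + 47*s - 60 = (s - 4)*(s^2 - 8*s + 15) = (s - 4)*(s - 3)*(s - 5)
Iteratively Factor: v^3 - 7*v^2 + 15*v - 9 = (v - 1)*(v^2 - 6*v + 9) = (v - 3)*(v - 1)*(v - 3)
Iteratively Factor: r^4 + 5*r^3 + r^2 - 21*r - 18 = (r + 3)*(r^3 + 2*r^2 - 5*r - 6) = (r + 3)^2*(r^2 - r - 2) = (r - 2)*(r + 3)^2*(r + 1)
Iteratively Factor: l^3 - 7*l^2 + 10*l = (l - 2)*(l^2 - 5*l) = (l - 5)*(l - 2)*(l)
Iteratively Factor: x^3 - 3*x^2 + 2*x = (x)*(x^2 - 3*x + 2) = x*(x - 1)*(x - 2)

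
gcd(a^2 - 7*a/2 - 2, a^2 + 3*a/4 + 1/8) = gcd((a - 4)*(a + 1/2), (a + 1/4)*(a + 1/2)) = a + 1/2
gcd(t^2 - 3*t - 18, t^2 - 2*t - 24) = t - 6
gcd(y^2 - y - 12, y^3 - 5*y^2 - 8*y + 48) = y^2 - y - 12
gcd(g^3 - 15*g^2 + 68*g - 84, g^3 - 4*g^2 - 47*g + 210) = g - 6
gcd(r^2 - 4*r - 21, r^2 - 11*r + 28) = r - 7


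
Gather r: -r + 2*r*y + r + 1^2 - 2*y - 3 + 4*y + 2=2*r*y + 2*y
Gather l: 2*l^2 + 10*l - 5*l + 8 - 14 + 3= 2*l^2 + 5*l - 3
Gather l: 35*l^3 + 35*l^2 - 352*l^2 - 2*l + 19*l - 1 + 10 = 35*l^3 - 317*l^2 + 17*l + 9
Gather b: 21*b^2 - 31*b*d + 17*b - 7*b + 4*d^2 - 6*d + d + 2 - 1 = 21*b^2 + b*(10 - 31*d) + 4*d^2 - 5*d + 1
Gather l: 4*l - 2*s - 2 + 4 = 4*l - 2*s + 2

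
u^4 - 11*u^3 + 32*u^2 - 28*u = u*(u - 7)*(u - 2)^2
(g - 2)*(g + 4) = g^2 + 2*g - 8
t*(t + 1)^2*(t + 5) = t^4 + 7*t^3 + 11*t^2 + 5*t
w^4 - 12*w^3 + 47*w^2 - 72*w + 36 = (w - 6)*(w - 3)*(w - 2)*(w - 1)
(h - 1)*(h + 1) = h^2 - 1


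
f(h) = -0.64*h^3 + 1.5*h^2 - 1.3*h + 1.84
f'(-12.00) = -313.78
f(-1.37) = 8.08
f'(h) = -1.92*h^2 + 3.0*h - 1.3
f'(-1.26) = -8.13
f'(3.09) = -10.36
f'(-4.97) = -63.64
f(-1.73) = 11.89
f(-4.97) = 123.92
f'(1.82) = -2.20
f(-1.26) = 7.14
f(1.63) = 0.93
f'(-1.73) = -12.24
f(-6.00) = 201.88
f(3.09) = -6.74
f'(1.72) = -1.82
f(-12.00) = 1339.36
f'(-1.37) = -9.01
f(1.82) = 0.58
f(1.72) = 0.78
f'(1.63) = -1.51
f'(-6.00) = -88.42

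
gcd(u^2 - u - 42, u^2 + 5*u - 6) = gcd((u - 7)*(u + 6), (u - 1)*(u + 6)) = u + 6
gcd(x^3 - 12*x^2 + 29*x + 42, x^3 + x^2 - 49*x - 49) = x^2 - 6*x - 7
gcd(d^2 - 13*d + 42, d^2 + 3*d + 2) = 1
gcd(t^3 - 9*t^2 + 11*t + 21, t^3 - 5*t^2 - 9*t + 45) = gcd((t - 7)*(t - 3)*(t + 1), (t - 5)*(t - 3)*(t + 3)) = t - 3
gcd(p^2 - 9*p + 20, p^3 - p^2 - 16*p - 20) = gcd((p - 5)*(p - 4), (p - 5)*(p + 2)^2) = p - 5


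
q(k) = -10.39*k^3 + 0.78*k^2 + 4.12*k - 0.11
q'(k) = -31.17*k^2 + 1.56*k + 4.12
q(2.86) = -225.01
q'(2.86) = -246.38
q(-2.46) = 149.15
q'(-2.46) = -188.35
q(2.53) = -152.95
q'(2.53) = -191.45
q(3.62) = -467.85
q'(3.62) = -398.70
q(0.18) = 0.60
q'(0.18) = 3.39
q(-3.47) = 429.10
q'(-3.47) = -376.61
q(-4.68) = 1062.70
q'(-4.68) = -685.88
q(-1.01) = 7.23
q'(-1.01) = -29.25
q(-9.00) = 7600.30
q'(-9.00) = -2534.69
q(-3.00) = 275.08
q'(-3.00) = -281.09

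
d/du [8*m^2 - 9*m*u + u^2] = -9*m + 2*u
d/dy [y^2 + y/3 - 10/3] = 2*y + 1/3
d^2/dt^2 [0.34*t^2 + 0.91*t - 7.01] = 0.680000000000000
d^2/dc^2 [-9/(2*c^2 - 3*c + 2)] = 18*(4*c^2 - 6*c - (4*c - 3)^2 + 4)/(2*c^2 - 3*c + 2)^3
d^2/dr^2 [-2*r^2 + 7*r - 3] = -4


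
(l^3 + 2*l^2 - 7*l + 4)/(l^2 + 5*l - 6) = (l^2 + 3*l - 4)/(l + 6)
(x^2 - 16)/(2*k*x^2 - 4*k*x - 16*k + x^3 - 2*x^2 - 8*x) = (x + 4)/(2*k*x + 4*k + x^2 + 2*x)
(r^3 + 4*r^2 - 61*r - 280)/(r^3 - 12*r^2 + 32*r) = (r^2 + 12*r + 35)/(r*(r - 4))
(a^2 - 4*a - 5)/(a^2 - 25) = (a + 1)/(a + 5)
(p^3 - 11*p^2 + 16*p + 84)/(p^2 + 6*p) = (p^3 - 11*p^2 + 16*p + 84)/(p*(p + 6))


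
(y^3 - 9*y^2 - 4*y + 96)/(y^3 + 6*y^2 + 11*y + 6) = (y^2 - 12*y + 32)/(y^2 + 3*y + 2)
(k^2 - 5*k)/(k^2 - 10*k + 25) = k/(k - 5)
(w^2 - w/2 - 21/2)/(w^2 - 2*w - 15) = (w - 7/2)/(w - 5)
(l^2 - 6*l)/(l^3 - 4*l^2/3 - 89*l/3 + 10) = 3*l/(3*l^2 + 14*l - 5)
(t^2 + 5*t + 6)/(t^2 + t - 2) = (t + 3)/(t - 1)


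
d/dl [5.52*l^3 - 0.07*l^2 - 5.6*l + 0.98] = 16.56*l^2 - 0.14*l - 5.6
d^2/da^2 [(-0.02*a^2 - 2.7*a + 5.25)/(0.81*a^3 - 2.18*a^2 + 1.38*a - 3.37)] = (-0.026244*a^6 - 10.62882*a^5 + 70.074396*a^4 - 168.838692*a^3 + 97.350612*a^2 + 110.23587*a - 82.710616)/(0.531441*a^9 - 4.290894*a^8 + 14.264586*a^7 - 31.614227*a^6 + 60.007104*a^5 - 83.103456*a^4 + 91.055187*a^3 - 93.52761*a^2 + 47.017566*a - 38.272753)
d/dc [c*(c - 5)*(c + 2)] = 3*c^2 - 6*c - 10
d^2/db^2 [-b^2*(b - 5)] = 10 - 6*b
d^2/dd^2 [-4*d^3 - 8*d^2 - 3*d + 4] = -24*d - 16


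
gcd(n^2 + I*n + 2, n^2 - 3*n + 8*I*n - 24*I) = 1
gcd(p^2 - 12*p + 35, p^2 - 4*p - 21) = p - 7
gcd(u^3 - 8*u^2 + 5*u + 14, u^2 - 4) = u - 2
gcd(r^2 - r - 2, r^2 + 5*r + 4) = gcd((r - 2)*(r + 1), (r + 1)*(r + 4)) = r + 1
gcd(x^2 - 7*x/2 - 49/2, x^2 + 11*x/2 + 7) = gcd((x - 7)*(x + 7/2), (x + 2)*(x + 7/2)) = x + 7/2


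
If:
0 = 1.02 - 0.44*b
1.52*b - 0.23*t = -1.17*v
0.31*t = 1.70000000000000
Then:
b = 2.32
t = 5.48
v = -1.93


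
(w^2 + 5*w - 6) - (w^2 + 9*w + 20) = -4*w - 26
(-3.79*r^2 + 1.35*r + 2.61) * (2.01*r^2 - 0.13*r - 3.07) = -7.6179*r^4 + 3.2062*r^3 + 16.7059*r^2 - 4.4838*r - 8.0127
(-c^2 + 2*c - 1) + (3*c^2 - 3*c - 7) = 2*c^2 - c - 8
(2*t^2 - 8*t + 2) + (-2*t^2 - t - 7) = -9*t - 5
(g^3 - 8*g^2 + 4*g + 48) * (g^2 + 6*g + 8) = g^5 - 2*g^4 - 36*g^3 + 8*g^2 + 320*g + 384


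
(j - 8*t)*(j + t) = j^2 - 7*j*t - 8*t^2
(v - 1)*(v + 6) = v^2 + 5*v - 6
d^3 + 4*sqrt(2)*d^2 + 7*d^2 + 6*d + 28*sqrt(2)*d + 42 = (d + 7)*(d + sqrt(2))*(d + 3*sqrt(2))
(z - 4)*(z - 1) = z^2 - 5*z + 4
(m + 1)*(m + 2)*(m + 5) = m^3 + 8*m^2 + 17*m + 10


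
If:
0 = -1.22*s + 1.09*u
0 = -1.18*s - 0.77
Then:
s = -0.65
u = -0.73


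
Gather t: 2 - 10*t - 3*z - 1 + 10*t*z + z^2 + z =t*(10*z - 10) + z^2 - 2*z + 1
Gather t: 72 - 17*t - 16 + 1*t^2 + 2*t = t^2 - 15*t + 56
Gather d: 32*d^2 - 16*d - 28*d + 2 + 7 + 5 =32*d^2 - 44*d + 14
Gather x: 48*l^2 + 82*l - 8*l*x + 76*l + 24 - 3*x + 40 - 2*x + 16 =48*l^2 + 158*l + x*(-8*l - 5) + 80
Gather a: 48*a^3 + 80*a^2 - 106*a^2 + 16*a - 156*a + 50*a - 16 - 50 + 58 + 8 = 48*a^3 - 26*a^2 - 90*a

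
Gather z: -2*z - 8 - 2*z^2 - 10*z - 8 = -2*z^2 - 12*z - 16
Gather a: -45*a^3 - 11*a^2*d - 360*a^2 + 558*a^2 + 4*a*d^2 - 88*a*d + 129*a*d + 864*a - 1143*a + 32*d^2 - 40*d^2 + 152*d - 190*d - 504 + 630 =-45*a^3 + a^2*(198 - 11*d) + a*(4*d^2 + 41*d - 279) - 8*d^2 - 38*d + 126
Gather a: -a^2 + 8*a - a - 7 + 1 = -a^2 + 7*a - 6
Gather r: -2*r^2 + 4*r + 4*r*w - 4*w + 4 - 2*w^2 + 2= -2*r^2 + r*(4*w + 4) - 2*w^2 - 4*w + 6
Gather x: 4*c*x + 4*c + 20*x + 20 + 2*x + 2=4*c + x*(4*c + 22) + 22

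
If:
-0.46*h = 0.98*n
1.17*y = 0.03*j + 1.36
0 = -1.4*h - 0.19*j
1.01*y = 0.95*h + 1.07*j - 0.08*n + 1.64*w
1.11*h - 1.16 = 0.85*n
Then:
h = 0.77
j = -5.66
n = -0.36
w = 3.86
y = 1.02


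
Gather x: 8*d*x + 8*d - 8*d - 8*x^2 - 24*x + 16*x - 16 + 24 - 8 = -8*x^2 + x*(8*d - 8)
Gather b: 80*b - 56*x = 80*b - 56*x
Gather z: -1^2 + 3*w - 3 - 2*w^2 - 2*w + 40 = -2*w^2 + w + 36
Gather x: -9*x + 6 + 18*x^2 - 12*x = 18*x^2 - 21*x + 6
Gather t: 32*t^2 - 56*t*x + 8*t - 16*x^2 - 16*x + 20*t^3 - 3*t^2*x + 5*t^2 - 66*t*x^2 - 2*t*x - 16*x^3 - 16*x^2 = 20*t^3 + t^2*(37 - 3*x) + t*(-66*x^2 - 58*x + 8) - 16*x^3 - 32*x^2 - 16*x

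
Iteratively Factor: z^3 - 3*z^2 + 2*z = (z)*(z^2 - 3*z + 2) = z*(z - 1)*(z - 2)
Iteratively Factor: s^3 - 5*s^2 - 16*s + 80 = (s - 5)*(s^2 - 16) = (s - 5)*(s + 4)*(s - 4)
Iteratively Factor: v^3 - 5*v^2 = (v)*(v^2 - 5*v) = v*(v - 5)*(v)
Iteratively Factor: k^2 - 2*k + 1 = (k - 1)*(k - 1)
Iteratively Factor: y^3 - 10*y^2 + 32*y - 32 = (y - 2)*(y^2 - 8*y + 16) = (y - 4)*(y - 2)*(y - 4)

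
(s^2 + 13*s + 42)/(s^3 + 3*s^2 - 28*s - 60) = (s + 7)/(s^2 - 3*s - 10)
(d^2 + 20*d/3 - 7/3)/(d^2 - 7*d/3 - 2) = (-3*d^2 - 20*d + 7)/(-3*d^2 + 7*d + 6)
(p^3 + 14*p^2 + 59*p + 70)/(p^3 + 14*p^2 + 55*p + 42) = (p^2 + 7*p + 10)/(p^2 + 7*p + 6)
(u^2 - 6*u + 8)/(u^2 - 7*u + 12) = (u - 2)/(u - 3)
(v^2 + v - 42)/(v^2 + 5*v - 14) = (v - 6)/(v - 2)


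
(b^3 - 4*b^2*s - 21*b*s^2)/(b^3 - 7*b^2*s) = (b + 3*s)/b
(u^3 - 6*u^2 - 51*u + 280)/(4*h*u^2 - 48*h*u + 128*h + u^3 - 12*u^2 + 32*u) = (u^2 + 2*u - 35)/(4*h*u - 16*h + u^2 - 4*u)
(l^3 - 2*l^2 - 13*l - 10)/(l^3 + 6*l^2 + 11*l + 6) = (l - 5)/(l + 3)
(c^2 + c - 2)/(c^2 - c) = (c + 2)/c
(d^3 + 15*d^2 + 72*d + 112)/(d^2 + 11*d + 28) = d + 4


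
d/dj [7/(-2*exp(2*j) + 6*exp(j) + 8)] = (7*exp(j) - 21/2)*exp(j)/(-exp(2*j) + 3*exp(j) + 4)^2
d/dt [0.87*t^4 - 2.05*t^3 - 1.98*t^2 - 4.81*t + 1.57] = 3.48*t^3 - 6.15*t^2 - 3.96*t - 4.81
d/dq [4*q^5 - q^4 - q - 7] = 20*q^4 - 4*q^3 - 1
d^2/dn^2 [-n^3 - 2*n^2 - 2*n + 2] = -6*n - 4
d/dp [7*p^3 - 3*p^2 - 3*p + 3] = 21*p^2 - 6*p - 3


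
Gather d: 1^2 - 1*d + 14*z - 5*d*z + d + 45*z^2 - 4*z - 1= -5*d*z + 45*z^2 + 10*z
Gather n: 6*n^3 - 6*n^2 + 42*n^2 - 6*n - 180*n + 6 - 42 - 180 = 6*n^3 + 36*n^2 - 186*n - 216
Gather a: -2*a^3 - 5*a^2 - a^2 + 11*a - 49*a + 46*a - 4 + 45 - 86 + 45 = -2*a^3 - 6*a^2 + 8*a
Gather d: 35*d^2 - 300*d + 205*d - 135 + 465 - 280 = 35*d^2 - 95*d + 50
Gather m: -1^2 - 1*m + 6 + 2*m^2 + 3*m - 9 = 2*m^2 + 2*m - 4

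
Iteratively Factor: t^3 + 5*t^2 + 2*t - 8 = (t + 2)*(t^2 + 3*t - 4) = (t - 1)*(t + 2)*(t + 4)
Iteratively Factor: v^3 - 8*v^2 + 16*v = (v - 4)*(v^2 - 4*v) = v*(v - 4)*(v - 4)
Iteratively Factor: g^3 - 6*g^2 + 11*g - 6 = (g - 2)*(g^2 - 4*g + 3) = (g - 2)*(g - 1)*(g - 3)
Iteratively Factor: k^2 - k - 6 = (k + 2)*(k - 3)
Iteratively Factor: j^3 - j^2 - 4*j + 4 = (j - 1)*(j^2 - 4) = (j - 2)*(j - 1)*(j + 2)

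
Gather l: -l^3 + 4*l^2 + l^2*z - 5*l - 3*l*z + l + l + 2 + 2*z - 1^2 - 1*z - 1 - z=-l^3 + l^2*(z + 4) + l*(-3*z - 3)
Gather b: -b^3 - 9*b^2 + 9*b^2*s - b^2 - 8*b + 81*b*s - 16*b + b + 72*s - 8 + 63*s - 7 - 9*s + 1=-b^3 + b^2*(9*s - 10) + b*(81*s - 23) + 126*s - 14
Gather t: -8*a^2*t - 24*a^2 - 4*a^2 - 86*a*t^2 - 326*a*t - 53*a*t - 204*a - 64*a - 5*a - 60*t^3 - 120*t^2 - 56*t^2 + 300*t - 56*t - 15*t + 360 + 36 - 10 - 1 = -28*a^2 - 273*a - 60*t^3 + t^2*(-86*a - 176) + t*(-8*a^2 - 379*a + 229) + 385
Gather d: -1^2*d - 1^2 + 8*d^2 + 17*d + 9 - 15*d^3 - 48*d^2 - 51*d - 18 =-15*d^3 - 40*d^2 - 35*d - 10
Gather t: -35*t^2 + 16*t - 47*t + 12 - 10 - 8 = -35*t^2 - 31*t - 6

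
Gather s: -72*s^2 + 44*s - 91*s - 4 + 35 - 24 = -72*s^2 - 47*s + 7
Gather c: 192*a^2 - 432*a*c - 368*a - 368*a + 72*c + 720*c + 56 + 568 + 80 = 192*a^2 - 736*a + c*(792 - 432*a) + 704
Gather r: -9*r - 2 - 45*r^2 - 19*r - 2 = -45*r^2 - 28*r - 4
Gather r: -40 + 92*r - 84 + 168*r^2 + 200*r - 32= 168*r^2 + 292*r - 156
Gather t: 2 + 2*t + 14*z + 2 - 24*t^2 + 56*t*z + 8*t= -24*t^2 + t*(56*z + 10) + 14*z + 4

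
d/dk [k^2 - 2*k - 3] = 2*k - 2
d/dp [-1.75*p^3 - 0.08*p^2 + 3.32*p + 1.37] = -5.25*p^2 - 0.16*p + 3.32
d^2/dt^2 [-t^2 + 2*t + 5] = -2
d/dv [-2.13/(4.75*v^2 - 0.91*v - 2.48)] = (20.235*v - 1.9383)/(-4.75*v^2 + 0.91*v + 2.48)^2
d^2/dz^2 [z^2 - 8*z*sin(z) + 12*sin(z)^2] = 8*z*sin(z) - 48*sin(z)^2 - 16*cos(z) + 26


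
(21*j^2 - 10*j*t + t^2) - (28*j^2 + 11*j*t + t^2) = -7*j^2 - 21*j*t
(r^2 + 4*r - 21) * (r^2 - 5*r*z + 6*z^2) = r^4 - 5*r^3*z + 4*r^3 + 6*r^2*z^2 - 20*r^2*z - 21*r^2 + 24*r*z^2 + 105*r*z - 126*z^2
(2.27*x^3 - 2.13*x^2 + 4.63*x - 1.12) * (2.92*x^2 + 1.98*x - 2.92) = 6.6284*x^5 - 1.725*x^4 + 2.6738*x^3 + 12.1166*x^2 - 15.7372*x + 3.2704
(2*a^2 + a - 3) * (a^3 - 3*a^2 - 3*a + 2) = 2*a^5 - 5*a^4 - 12*a^3 + 10*a^2 + 11*a - 6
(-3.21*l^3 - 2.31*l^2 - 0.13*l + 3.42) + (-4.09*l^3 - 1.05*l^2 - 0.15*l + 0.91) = -7.3*l^3 - 3.36*l^2 - 0.28*l + 4.33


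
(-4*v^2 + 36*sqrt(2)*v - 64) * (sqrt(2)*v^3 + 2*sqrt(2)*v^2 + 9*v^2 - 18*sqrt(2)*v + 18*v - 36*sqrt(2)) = -4*sqrt(2)*v^5 - 8*sqrt(2)*v^4 + 36*v^4 + 72*v^3 + 332*sqrt(2)*v^3 - 1872*v^2 + 664*sqrt(2)*v^2 - 3744*v + 1152*sqrt(2)*v + 2304*sqrt(2)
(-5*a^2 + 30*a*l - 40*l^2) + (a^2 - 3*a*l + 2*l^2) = -4*a^2 + 27*a*l - 38*l^2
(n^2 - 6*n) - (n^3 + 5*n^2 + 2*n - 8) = -n^3 - 4*n^2 - 8*n + 8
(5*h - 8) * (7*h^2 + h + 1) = 35*h^3 - 51*h^2 - 3*h - 8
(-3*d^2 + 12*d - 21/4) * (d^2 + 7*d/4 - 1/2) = -3*d^4 + 27*d^3/4 + 69*d^2/4 - 243*d/16 + 21/8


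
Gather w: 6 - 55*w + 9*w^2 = 9*w^2 - 55*w + 6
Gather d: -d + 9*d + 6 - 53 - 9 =8*d - 56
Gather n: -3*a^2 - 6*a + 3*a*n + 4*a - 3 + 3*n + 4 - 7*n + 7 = -3*a^2 - 2*a + n*(3*a - 4) + 8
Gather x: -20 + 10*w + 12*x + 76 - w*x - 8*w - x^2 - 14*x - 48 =2*w - x^2 + x*(-w - 2) + 8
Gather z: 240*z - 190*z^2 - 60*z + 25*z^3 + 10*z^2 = 25*z^3 - 180*z^2 + 180*z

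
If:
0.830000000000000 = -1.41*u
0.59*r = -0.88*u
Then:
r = 0.88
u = -0.59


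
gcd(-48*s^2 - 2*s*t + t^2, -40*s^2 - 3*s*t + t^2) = 8*s - t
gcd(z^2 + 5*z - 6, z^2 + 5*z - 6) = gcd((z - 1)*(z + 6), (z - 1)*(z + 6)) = z^2 + 5*z - 6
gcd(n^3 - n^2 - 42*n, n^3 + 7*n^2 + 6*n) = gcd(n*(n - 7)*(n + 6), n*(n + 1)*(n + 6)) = n^2 + 6*n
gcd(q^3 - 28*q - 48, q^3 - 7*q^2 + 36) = q^2 - 4*q - 12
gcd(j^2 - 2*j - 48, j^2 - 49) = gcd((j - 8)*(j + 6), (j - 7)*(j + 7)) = 1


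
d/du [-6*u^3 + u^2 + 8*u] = -18*u^2 + 2*u + 8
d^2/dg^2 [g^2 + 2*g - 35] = 2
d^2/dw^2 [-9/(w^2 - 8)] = 18*(-3*w^2 - 8)/(w^2 - 8)^3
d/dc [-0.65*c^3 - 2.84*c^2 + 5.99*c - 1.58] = -1.95*c^2 - 5.68*c + 5.99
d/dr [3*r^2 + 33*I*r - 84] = 6*r + 33*I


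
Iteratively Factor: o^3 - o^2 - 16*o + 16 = (o - 1)*(o^2 - 16) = (o - 1)*(o + 4)*(o - 4)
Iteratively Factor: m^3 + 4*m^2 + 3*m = (m)*(m^2 + 4*m + 3) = m*(m + 3)*(m + 1)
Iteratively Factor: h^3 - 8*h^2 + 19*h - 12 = (h - 4)*(h^2 - 4*h + 3) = (h - 4)*(h - 1)*(h - 3)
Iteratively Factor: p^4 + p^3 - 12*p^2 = (p)*(p^3 + p^2 - 12*p) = p*(p + 4)*(p^2 - 3*p) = p*(p - 3)*(p + 4)*(p)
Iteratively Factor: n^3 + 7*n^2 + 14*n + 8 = (n + 2)*(n^2 + 5*n + 4) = (n + 2)*(n + 4)*(n + 1)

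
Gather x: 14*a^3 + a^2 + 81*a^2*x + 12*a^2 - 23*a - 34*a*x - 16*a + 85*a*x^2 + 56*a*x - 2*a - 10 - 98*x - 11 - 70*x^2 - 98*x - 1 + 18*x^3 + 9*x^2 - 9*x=14*a^3 + 13*a^2 - 41*a + 18*x^3 + x^2*(85*a - 61) + x*(81*a^2 + 22*a - 205) - 22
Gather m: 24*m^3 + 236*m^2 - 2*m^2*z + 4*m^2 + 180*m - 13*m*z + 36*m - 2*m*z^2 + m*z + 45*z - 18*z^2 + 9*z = 24*m^3 + m^2*(240 - 2*z) + m*(-2*z^2 - 12*z + 216) - 18*z^2 + 54*z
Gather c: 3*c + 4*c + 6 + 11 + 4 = 7*c + 21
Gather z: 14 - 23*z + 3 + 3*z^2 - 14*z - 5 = 3*z^2 - 37*z + 12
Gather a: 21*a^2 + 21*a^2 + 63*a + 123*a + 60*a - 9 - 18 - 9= 42*a^2 + 246*a - 36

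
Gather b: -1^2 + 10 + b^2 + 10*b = b^2 + 10*b + 9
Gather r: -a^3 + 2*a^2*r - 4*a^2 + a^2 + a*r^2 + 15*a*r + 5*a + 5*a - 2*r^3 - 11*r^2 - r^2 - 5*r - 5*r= -a^3 - 3*a^2 + 10*a - 2*r^3 + r^2*(a - 12) + r*(2*a^2 + 15*a - 10)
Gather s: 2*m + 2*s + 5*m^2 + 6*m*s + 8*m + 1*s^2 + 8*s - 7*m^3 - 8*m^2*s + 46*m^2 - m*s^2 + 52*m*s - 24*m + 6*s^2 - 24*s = -7*m^3 + 51*m^2 - 14*m + s^2*(7 - m) + s*(-8*m^2 + 58*m - 14)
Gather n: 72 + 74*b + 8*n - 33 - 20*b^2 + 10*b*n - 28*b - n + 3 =-20*b^2 + 46*b + n*(10*b + 7) + 42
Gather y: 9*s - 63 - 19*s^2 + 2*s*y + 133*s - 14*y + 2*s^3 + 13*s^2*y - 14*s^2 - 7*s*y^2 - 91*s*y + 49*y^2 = 2*s^3 - 33*s^2 + 142*s + y^2*(49 - 7*s) + y*(13*s^2 - 89*s - 14) - 63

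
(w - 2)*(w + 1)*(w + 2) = w^3 + w^2 - 4*w - 4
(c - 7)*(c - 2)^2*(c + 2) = c^4 - 9*c^3 + 10*c^2 + 36*c - 56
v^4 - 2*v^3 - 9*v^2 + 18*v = v*(v - 3)*(v - 2)*(v + 3)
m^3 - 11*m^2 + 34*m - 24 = (m - 6)*(m - 4)*(m - 1)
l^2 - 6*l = l*(l - 6)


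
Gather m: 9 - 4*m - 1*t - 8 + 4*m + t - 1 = 0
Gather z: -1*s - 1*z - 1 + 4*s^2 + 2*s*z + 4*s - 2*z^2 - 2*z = 4*s^2 + 3*s - 2*z^2 + z*(2*s - 3) - 1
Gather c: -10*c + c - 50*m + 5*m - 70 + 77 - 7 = -9*c - 45*m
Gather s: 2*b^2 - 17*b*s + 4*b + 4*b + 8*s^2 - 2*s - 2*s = 2*b^2 + 8*b + 8*s^2 + s*(-17*b - 4)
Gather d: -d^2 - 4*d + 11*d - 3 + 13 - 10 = -d^2 + 7*d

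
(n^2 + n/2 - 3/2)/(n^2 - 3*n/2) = (2*n^2 + n - 3)/(n*(2*n - 3))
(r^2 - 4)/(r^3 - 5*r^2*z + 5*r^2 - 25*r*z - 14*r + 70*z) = (-r - 2)/(-r^2 + 5*r*z - 7*r + 35*z)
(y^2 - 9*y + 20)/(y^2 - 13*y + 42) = (y^2 - 9*y + 20)/(y^2 - 13*y + 42)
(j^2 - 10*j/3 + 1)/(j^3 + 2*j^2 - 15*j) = (j - 1/3)/(j*(j + 5))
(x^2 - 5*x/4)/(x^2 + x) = (x - 5/4)/(x + 1)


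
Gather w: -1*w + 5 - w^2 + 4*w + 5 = -w^2 + 3*w + 10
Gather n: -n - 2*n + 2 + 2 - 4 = -3*n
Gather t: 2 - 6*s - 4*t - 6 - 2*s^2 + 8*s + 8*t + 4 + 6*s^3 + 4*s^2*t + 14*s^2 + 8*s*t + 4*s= 6*s^3 + 12*s^2 + 6*s + t*(4*s^2 + 8*s + 4)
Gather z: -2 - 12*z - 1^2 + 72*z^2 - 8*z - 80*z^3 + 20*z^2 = -80*z^3 + 92*z^2 - 20*z - 3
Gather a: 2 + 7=9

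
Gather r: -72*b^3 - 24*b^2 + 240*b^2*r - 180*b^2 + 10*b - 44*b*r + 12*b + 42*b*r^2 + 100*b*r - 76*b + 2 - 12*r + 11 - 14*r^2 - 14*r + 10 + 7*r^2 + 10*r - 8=-72*b^3 - 204*b^2 - 54*b + r^2*(42*b - 7) + r*(240*b^2 + 56*b - 16) + 15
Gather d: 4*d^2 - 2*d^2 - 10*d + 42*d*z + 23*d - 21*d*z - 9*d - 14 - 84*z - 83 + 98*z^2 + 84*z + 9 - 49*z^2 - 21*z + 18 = 2*d^2 + d*(21*z + 4) + 49*z^2 - 21*z - 70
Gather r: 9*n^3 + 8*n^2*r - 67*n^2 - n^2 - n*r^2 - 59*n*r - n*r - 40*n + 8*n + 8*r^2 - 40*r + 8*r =9*n^3 - 68*n^2 - 32*n + r^2*(8 - n) + r*(8*n^2 - 60*n - 32)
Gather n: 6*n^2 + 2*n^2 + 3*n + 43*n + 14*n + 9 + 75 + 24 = 8*n^2 + 60*n + 108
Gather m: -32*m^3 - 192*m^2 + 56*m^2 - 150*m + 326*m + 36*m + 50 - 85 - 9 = -32*m^3 - 136*m^2 + 212*m - 44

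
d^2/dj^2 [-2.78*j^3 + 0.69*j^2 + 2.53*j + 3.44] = 1.38 - 16.68*j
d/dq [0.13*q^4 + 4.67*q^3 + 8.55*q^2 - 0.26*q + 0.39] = 0.52*q^3 + 14.01*q^2 + 17.1*q - 0.26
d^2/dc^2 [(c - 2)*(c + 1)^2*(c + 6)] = 12*c^2 + 36*c - 6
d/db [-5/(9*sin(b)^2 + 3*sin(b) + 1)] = 15*(6*sin(b) + 1)*cos(b)/(9*sin(b)^2 + 3*sin(b) + 1)^2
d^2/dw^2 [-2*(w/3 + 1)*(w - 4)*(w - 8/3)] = 44/9 - 4*w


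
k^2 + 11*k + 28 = (k + 4)*(k + 7)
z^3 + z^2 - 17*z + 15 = (z - 3)*(z - 1)*(z + 5)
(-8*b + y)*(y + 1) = -8*b*y - 8*b + y^2 + y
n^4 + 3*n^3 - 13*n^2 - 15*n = n*(n - 3)*(n + 1)*(n + 5)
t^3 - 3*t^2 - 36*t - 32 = (t - 8)*(t + 1)*(t + 4)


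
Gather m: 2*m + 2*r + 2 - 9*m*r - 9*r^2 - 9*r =m*(2 - 9*r) - 9*r^2 - 7*r + 2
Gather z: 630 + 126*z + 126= 126*z + 756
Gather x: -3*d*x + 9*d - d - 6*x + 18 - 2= 8*d + x*(-3*d - 6) + 16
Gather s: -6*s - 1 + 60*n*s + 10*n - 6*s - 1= 10*n + s*(60*n - 12) - 2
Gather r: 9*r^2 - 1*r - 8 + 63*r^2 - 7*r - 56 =72*r^2 - 8*r - 64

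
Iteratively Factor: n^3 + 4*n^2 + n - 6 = (n + 3)*(n^2 + n - 2) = (n + 2)*(n + 3)*(n - 1)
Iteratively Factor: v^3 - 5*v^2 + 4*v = (v - 1)*(v^2 - 4*v) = v*(v - 1)*(v - 4)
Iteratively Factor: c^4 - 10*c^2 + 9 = (c - 3)*(c^3 + 3*c^2 - c - 3) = (c - 3)*(c + 1)*(c^2 + 2*c - 3) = (c - 3)*(c + 1)*(c + 3)*(c - 1)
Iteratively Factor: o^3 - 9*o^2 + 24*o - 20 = (o - 2)*(o^2 - 7*o + 10) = (o - 5)*(o - 2)*(o - 2)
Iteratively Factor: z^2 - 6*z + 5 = (z - 1)*(z - 5)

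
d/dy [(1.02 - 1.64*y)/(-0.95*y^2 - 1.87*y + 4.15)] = (-1.558*y^2 + 1.938*y - 4.8986)/(0.9025*y^4 + 3.553*y^3 - 4.3881*y^2 - 15.521*y + 17.2225)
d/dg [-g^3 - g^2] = g*(-3*g - 2)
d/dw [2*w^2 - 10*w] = 4*w - 10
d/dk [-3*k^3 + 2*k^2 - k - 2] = -9*k^2 + 4*k - 1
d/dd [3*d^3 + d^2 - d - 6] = 9*d^2 + 2*d - 1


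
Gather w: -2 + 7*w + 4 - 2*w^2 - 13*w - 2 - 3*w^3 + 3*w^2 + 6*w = -3*w^3 + w^2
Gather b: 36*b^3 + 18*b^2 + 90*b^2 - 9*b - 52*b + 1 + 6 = 36*b^3 + 108*b^2 - 61*b + 7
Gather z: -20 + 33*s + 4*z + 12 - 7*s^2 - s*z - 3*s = -7*s^2 + 30*s + z*(4 - s) - 8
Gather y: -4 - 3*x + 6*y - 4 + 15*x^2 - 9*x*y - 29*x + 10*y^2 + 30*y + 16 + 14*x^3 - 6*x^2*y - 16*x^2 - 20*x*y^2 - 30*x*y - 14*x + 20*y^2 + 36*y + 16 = 14*x^3 - x^2 - 46*x + y^2*(30 - 20*x) + y*(-6*x^2 - 39*x + 72) + 24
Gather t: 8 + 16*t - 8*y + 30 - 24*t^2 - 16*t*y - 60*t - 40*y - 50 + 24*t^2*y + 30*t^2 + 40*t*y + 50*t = t^2*(24*y + 6) + t*(24*y + 6) - 48*y - 12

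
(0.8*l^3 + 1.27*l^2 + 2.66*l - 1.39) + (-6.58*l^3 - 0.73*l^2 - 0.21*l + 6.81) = -5.78*l^3 + 0.54*l^2 + 2.45*l + 5.42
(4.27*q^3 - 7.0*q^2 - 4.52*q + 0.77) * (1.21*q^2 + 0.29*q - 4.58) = 5.1667*q^5 - 7.2317*q^4 - 27.0558*q^3 + 31.6809*q^2 + 20.9249*q - 3.5266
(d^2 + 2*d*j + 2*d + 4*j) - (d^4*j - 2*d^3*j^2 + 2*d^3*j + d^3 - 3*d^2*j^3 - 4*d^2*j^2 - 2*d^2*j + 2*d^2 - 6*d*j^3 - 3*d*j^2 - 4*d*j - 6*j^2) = -d^4*j + 2*d^3*j^2 - 2*d^3*j - d^3 + 3*d^2*j^3 + 4*d^2*j^2 + 2*d^2*j - d^2 + 6*d*j^3 + 3*d*j^2 + 6*d*j + 2*d + 6*j^2 + 4*j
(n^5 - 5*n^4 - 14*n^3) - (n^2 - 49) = n^5 - 5*n^4 - 14*n^3 - n^2 + 49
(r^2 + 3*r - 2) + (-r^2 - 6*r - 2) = -3*r - 4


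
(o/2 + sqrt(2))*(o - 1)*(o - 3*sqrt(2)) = o^3/2 - sqrt(2)*o^2/2 - o^2/2 - 6*o + sqrt(2)*o/2 + 6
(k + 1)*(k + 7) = k^2 + 8*k + 7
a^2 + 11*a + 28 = (a + 4)*(a + 7)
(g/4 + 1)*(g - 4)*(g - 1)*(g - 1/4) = g^4/4 - 5*g^3/16 - 63*g^2/16 + 5*g - 1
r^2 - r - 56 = (r - 8)*(r + 7)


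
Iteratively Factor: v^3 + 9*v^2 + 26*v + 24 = (v + 4)*(v^2 + 5*v + 6) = (v + 2)*(v + 4)*(v + 3)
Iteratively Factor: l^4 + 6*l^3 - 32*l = (l + 4)*(l^3 + 2*l^2 - 8*l) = (l - 2)*(l + 4)*(l^2 + 4*l) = l*(l - 2)*(l + 4)*(l + 4)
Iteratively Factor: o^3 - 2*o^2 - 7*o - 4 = (o + 1)*(o^2 - 3*o - 4) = (o + 1)^2*(o - 4)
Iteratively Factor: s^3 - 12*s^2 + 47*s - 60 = (s - 4)*(s^2 - 8*s + 15) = (s - 5)*(s - 4)*(s - 3)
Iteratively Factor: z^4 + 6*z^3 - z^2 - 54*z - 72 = (z + 2)*(z^3 + 4*z^2 - 9*z - 36) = (z + 2)*(z + 3)*(z^2 + z - 12) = (z - 3)*(z + 2)*(z + 3)*(z + 4)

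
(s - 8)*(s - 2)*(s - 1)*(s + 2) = s^4 - 9*s^3 + 4*s^2 + 36*s - 32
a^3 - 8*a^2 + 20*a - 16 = (a - 4)*(a - 2)^2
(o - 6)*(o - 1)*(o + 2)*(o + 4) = o^4 - o^3 - 28*o^2 - 20*o + 48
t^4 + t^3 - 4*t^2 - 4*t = t*(t - 2)*(t + 1)*(t + 2)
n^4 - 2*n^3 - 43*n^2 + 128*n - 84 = (n - 6)*(n - 2)*(n - 1)*(n + 7)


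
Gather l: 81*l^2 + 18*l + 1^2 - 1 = 81*l^2 + 18*l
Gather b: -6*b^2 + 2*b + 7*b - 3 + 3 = -6*b^2 + 9*b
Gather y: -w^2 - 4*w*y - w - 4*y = -w^2 - w + y*(-4*w - 4)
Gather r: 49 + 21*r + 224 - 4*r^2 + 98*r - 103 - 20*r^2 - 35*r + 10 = -24*r^2 + 84*r + 180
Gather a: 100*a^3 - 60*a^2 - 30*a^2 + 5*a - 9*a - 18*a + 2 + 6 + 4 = 100*a^3 - 90*a^2 - 22*a + 12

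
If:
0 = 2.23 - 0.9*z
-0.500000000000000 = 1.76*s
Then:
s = -0.28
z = 2.48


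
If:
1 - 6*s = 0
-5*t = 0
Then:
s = 1/6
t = 0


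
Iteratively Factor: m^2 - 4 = (m - 2)*(m + 2)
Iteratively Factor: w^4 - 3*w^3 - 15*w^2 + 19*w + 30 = (w - 5)*(w^3 + 2*w^2 - 5*w - 6) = (w - 5)*(w + 1)*(w^2 + w - 6) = (w - 5)*(w + 1)*(w + 3)*(w - 2)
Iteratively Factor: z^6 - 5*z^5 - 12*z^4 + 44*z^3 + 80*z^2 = (z + 2)*(z^5 - 7*z^4 + 2*z^3 + 40*z^2) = z*(z + 2)*(z^4 - 7*z^3 + 2*z^2 + 40*z) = z^2*(z + 2)*(z^3 - 7*z^2 + 2*z + 40) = z^2*(z - 4)*(z + 2)*(z^2 - 3*z - 10) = z^2*(z - 5)*(z - 4)*(z + 2)*(z + 2)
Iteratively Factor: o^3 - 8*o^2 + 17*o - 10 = (o - 5)*(o^2 - 3*o + 2) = (o - 5)*(o - 1)*(o - 2)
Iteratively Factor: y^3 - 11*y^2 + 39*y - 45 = (y - 3)*(y^2 - 8*y + 15) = (y - 3)^2*(y - 5)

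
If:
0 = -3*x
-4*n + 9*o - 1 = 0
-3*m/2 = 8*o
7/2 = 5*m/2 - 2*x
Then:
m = 7/5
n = -269/320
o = -21/80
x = 0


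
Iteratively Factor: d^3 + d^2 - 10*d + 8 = (d - 2)*(d^2 + 3*d - 4) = (d - 2)*(d + 4)*(d - 1)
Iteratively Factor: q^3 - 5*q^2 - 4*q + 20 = (q - 5)*(q^2 - 4) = (q - 5)*(q - 2)*(q + 2)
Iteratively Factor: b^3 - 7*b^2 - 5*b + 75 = (b - 5)*(b^2 - 2*b - 15) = (b - 5)*(b + 3)*(b - 5)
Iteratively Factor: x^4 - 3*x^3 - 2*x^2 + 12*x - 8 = (x - 1)*(x^3 - 2*x^2 - 4*x + 8) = (x - 2)*(x - 1)*(x^2 - 4) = (x - 2)*(x - 1)*(x + 2)*(x - 2)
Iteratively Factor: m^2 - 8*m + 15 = (m - 3)*(m - 5)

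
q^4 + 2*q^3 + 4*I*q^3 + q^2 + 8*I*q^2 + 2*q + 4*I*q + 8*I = (q + 2)*(q - I)*(q + I)*(q + 4*I)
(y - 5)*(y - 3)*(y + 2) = y^3 - 6*y^2 - y + 30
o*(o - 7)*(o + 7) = o^3 - 49*o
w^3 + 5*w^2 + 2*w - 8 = (w - 1)*(w + 2)*(w + 4)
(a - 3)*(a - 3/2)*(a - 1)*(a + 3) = a^4 - 5*a^3/2 - 15*a^2/2 + 45*a/2 - 27/2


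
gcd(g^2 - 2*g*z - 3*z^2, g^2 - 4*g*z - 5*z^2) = g + z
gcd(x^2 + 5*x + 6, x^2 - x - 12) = x + 3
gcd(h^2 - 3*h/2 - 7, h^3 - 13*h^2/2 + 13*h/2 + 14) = h - 7/2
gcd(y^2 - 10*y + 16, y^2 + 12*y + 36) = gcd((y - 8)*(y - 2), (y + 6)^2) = 1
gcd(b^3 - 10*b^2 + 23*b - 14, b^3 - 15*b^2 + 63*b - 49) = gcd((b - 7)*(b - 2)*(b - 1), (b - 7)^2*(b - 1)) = b^2 - 8*b + 7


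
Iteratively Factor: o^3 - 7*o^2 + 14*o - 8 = (o - 1)*(o^2 - 6*o + 8) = (o - 2)*(o - 1)*(o - 4)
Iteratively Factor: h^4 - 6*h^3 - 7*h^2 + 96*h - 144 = (h + 4)*(h^3 - 10*h^2 + 33*h - 36) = (h - 3)*(h + 4)*(h^2 - 7*h + 12) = (h - 4)*(h - 3)*(h + 4)*(h - 3)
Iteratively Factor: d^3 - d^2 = (d)*(d^2 - d) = d*(d - 1)*(d)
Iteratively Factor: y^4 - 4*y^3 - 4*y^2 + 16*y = (y + 2)*(y^3 - 6*y^2 + 8*y) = (y - 2)*(y + 2)*(y^2 - 4*y) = y*(y - 2)*(y + 2)*(y - 4)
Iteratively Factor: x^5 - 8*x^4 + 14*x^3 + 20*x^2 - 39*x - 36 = (x + 1)*(x^4 - 9*x^3 + 23*x^2 - 3*x - 36) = (x + 1)^2*(x^3 - 10*x^2 + 33*x - 36) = (x - 3)*(x + 1)^2*(x^2 - 7*x + 12) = (x - 3)^2*(x + 1)^2*(x - 4)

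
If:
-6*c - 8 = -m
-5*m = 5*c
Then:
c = -8/7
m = 8/7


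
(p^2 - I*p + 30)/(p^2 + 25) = (p - 6*I)/(p - 5*I)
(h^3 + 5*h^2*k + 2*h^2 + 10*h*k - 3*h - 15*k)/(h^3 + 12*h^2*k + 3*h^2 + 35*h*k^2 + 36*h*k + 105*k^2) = (h - 1)/(h + 7*k)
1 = 1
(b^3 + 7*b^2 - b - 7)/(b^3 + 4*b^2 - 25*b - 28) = (b - 1)/(b - 4)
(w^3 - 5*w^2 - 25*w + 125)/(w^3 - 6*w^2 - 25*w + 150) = (w - 5)/(w - 6)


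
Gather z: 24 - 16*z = 24 - 16*z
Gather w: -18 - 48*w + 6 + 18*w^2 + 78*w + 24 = 18*w^2 + 30*w + 12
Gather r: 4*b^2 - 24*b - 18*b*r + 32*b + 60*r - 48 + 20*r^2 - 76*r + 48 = 4*b^2 + 8*b + 20*r^2 + r*(-18*b - 16)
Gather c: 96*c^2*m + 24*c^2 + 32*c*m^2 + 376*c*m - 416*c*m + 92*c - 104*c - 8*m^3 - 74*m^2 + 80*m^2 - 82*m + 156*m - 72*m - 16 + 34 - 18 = c^2*(96*m + 24) + c*(32*m^2 - 40*m - 12) - 8*m^3 + 6*m^2 + 2*m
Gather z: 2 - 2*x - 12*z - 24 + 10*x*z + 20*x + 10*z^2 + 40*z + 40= 18*x + 10*z^2 + z*(10*x + 28) + 18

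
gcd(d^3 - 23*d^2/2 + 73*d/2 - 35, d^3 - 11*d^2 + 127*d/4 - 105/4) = d^2 - 19*d/2 + 35/2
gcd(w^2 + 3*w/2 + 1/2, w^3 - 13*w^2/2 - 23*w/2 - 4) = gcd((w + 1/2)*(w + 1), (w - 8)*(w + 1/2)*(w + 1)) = w^2 + 3*w/2 + 1/2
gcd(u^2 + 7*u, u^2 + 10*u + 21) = u + 7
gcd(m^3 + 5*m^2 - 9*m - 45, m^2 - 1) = 1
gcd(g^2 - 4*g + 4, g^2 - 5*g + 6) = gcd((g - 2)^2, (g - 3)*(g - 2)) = g - 2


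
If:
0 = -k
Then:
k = 0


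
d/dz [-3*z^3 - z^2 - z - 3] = -9*z^2 - 2*z - 1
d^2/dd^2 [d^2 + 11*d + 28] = 2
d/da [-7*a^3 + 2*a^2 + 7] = a*(4 - 21*a)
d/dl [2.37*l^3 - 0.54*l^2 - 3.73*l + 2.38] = 7.11*l^2 - 1.08*l - 3.73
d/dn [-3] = 0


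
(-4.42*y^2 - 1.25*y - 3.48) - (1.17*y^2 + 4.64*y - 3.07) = -5.59*y^2 - 5.89*y - 0.41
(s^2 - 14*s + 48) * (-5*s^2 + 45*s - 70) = -5*s^4 + 115*s^3 - 940*s^2 + 3140*s - 3360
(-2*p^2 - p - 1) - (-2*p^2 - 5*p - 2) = 4*p + 1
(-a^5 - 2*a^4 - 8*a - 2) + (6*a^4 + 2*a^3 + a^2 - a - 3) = -a^5 + 4*a^4 + 2*a^3 + a^2 - 9*a - 5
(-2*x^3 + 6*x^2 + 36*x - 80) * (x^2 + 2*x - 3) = -2*x^5 + 2*x^4 + 54*x^3 - 26*x^2 - 268*x + 240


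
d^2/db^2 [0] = 0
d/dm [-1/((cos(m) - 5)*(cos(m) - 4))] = (9 - 2*cos(m))*sin(m)/((cos(m) - 5)^2*(cos(m) - 4)^2)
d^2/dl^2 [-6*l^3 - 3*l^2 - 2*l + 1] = -36*l - 6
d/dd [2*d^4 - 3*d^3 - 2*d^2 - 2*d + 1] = 8*d^3 - 9*d^2 - 4*d - 2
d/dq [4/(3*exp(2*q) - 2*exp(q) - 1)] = (8 - 24*exp(q))*exp(q)/(-3*exp(2*q) + 2*exp(q) + 1)^2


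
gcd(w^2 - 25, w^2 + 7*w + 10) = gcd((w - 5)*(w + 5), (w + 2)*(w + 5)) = w + 5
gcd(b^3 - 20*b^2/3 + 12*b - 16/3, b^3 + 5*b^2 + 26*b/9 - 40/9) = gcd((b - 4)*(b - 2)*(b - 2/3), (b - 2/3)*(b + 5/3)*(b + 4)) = b - 2/3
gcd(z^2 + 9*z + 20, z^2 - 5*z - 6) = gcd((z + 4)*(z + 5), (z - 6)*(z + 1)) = 1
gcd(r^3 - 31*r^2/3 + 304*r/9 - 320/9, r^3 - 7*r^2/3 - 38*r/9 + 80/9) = r - 8/3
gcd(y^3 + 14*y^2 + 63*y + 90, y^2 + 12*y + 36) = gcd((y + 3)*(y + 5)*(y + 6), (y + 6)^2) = y + 6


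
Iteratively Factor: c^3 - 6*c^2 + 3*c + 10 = (c - 5)*(c^2 - c - 2) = (c - 5)*(c - 2)*(c + 1)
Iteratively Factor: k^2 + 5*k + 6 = (k + 2)*(k + 3)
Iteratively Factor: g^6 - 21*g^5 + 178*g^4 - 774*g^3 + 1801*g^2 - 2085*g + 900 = (g - 3)*(g^5 - 18*g^4 + 124*g^3 - 402*g^2 + 595*g - 300) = (g - 3)^2*(g^4 - 15*g^3 + 79*g^2 - 165*g + 100) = (g - 4)*(g - 3)^2*(g^3 - 11*g^2 + 35*g - 25) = (g - 5)*(g - 4)*(g - 3)^2*(g^2 - 6*g + 5) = (g - 5)^2*(g - 4)*(g - 3)^2*(g - 1)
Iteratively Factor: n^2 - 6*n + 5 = (n - 5)*(n - 1)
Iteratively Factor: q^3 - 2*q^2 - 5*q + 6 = (q - 1)*(q^2 - q - 6) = (q - 3)*(q - 1)*(q + 2)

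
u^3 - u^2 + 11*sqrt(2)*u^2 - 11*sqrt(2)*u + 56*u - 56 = (u - 1)*(u + 4*sqrt(2))*(u + 7*sqrt(2))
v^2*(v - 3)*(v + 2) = v^4 - v^3 - 6*v^2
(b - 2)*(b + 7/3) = b^2 + b/3 - 14/3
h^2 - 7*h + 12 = (h - 4)*(h - 3)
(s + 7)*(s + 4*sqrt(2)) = s^2 + 4*sqrt(2)*s + 7*s + 28*sqrt(2)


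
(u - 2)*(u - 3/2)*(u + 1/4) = u^3 - 13*u^2/4 + 17*u/8 + 3/4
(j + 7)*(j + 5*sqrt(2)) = j^2 + 7*j + 5*sqrt(2)*j + 35*sqrt(2)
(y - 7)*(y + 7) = y^2 - 49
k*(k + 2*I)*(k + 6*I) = k^3 + 8*I*k^2 - 12*k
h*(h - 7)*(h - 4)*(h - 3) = h^4 - 14*h^3 + 61*h^2 - 84*h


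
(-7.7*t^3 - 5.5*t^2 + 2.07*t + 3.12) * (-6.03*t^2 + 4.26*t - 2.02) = 46.431*t^5 + 0.363*t^4 - 20.3581*t^3 + 1.1146*t^2 + 9.1098*t - 6.3024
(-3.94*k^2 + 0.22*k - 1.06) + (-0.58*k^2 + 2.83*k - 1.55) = -4.52*k^2 + 3.05*k - 2.61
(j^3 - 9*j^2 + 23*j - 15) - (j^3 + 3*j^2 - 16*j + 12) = -12*j^2 + 39*j - 27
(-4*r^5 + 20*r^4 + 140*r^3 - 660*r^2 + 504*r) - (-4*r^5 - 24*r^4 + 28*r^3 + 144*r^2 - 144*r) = 44*r^4 + 112*r^3 - 804*r^2 + 648*r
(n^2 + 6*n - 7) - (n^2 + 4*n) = 2*n - 7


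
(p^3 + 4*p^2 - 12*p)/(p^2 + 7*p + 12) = p*(p^2 + 4*p - 12)/(p^2 + 7*p + 12)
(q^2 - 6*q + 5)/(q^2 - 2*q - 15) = (q - 1)/(q + 3)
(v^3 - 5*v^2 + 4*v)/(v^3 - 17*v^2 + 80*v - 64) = v*(v - 4)/(v^2 - 16*v + 64)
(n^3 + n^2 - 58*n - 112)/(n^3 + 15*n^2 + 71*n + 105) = (n^2 - 6*n - 16)/(n^2 + 8*n + 15)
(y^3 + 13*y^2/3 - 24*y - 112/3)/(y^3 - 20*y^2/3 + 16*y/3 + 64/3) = (y + 7)/(y - 4)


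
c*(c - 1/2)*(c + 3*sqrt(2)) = c^3 - c^2/2 + 3*sqrt(2)*c^2 - 3*sqrt(2)*c/2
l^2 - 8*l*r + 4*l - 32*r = (l + 4)*(l - 8*r)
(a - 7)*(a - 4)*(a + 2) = a^3 - 9*a^2 + 6*a + 56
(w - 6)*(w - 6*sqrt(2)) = w^2 - 6*sqrt(2)*w - 6*w + 36*sqrt(2)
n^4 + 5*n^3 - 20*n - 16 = (n - 2)*(n + 1)*(n + 2)*(n + 4)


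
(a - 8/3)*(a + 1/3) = a^2 - 7*a/3 - 8/9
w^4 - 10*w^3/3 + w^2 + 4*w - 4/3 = (w - 2)^2*(w - 1/3)*(w + 1)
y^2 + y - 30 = (y - 5)*(y + 6)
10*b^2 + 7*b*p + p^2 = (2*b + p)*(5*b + p)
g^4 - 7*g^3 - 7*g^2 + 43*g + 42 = (g - 7)*(g - 3)*(g + 1)*(g + 2)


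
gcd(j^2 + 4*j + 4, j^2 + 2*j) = j + 2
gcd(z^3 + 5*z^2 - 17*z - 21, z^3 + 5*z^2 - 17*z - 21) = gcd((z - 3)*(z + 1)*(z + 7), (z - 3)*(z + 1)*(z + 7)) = z^3 + 5*z^2 - 17*z - 21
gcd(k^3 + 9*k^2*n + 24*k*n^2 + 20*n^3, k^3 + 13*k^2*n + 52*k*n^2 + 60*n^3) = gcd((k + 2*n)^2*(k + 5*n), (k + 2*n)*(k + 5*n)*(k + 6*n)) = k^2 + 7*k*n + 10*n^2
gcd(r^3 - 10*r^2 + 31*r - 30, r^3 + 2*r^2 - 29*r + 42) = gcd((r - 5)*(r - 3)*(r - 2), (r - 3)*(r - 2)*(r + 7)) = r^2 - 5*r + 6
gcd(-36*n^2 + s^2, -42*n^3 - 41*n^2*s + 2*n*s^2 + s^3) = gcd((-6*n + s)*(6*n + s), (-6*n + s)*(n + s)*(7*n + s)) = -6*n + s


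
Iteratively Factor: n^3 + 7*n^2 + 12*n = (n + 4)*(n^2 + 3*n) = (n + 3)*(n + 4)*(n)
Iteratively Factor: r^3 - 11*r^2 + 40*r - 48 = (r - 4)*(r^2 - 7*r + 12) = (r - 4)^2*(r - 3)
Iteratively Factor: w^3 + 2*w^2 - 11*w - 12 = (w - 3)*(w^2 + 5*w + 4) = (w - 3)*(w + 1)*(w + 4)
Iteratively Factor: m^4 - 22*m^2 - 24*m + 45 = (m - 5)*(m^3 + 5*m^2 + 3*m - 9) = (m - 5)*(m + 3)*(m^2 + 2*m - 3) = (m - 5)*(m - 1)*(m + 3)*(m + 3)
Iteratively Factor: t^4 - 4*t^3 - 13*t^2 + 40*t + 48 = (t - 4)*(t^3 - 13*t - 12) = (t - 4)*(t + 1)*(t^2 - t - 12) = (t - 4)^2*(t + 1)*(t + 3)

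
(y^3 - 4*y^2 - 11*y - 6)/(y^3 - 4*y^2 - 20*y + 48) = (y^2 + 2*y + 1)/(y^2 + 2*y - 8)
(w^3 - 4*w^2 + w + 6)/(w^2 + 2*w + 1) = (w^2 - 5*w + 6)/(w + 1)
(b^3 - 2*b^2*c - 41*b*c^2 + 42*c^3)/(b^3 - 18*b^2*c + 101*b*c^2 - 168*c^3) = (b^2 + 5*b*c - 6*c^2)/(b^2 - 11*b*c + 24*c^2)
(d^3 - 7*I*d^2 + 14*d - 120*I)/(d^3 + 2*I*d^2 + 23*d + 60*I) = (d - 6*I)/(d + 3*I)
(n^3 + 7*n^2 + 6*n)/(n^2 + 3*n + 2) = n*(n + 6)/(n + 2)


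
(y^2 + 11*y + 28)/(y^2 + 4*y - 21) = (y + 4)/(y - 3)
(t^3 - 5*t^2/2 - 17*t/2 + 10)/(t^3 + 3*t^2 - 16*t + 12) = (t^2 - 3*t/2 - 10)/(t^2 + 4*t - 12)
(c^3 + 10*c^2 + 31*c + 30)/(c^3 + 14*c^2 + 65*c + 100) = (c^2 + 5*c + 6)/(c^2 + 9*c + 20)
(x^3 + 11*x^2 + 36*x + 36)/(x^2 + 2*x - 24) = (x^2 + 5*x + 6)/(x - 4)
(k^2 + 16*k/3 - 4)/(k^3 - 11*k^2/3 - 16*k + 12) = (k + 6)/(k^2 - 3*k - 18)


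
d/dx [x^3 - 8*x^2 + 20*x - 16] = 3*x^2 - 16*x + 20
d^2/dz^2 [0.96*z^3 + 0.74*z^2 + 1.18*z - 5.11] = 5.76*z + 1.48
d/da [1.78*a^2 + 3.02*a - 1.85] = 3.56*a + 3.02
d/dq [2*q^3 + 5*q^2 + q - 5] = 6*q^2 + 10*q + 1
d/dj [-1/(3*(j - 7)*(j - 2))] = (2*j - 9)/(3*(j - 7)^2*(j - 2)^2)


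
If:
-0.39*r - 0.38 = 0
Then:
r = -0.97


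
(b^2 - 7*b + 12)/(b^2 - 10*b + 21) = (b - 4)/(b - 7)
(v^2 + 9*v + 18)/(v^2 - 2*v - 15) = (v + 6)/(v - 5)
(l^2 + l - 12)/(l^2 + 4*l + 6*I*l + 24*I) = (l - 3)/(l + 6*I)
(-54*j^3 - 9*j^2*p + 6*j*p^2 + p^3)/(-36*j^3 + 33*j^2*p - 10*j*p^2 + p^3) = (18*j^2 + 9*j*p + p^2)/(12*j^2 - 7*j*p + p^2)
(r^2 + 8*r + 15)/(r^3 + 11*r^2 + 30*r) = (r + 3)/(r*(r + 6))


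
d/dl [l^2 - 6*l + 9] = 2*l - 6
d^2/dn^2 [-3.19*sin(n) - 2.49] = 3.19*sin(n)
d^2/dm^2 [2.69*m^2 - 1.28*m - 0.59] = 5.38000000000000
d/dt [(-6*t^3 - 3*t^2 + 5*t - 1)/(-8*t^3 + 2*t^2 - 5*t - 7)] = (-36*t^4 + 140*t^3 + 107*t^2 + 46*t - 40)/(64*t^6 - 32*t^5 + 84*t^4 + 92*t^3 - 3*t^2 + 70*t + 49)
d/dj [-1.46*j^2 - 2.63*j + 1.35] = -2.92*j - 2.63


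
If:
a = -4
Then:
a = -4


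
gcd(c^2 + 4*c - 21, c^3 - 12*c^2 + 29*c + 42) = 1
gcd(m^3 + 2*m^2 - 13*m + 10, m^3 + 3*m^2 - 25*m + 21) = m - 1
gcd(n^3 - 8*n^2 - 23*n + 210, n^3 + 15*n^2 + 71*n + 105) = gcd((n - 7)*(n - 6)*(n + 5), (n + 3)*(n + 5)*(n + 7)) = n + 5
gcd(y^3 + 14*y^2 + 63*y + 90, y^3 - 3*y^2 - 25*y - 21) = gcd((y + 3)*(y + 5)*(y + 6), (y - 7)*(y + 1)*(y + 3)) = y + 3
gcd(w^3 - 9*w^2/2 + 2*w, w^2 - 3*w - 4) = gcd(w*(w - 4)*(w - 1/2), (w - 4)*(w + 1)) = w - 4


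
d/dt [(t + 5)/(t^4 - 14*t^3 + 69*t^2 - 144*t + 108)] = (-3*t^3 - t^2 + 138*t - 276)/(t^7 - 25*t^6 + 259*t^5 - 1443*t^4 + 4680*t^3 - 8856*t^2 + 9072*t - 3888)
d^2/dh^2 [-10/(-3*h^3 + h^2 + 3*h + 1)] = 20*((1 - 9*h)*(-3*h^3 + h^2 + 3*h + 1) - (-9*h^2 + 2*h + 3)^2)/(-3*h^3 + h^2 + 3*h + 1)^3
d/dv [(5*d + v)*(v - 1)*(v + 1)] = 10*d*v + 3*v^2 - 1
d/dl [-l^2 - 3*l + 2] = -2*l - 3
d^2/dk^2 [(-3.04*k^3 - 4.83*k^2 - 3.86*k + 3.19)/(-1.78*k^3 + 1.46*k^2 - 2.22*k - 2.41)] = (46.407448*k^6 + 1.30295999999997*k^5 - 452.483832*k^4 - 88.8161720000001*k^3 - 115.579308*k^2 + 331.57386*k - 39.089158)/(5.639752*k^9 - 13.877592*k^8 + 32.484288*k^7 - 14.82062*k^6 + 2.935464*k^5 + 50.965212*k^4 - 4.91145*k^3 + 10.192854*k^2 + 38.681946*k + 13.997521)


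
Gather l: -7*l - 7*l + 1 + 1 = 2 - 14*l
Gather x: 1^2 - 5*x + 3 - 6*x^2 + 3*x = -6*x^2 - 2*x + 4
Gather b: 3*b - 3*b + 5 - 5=0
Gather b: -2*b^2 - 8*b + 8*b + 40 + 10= 50 - 2*b^2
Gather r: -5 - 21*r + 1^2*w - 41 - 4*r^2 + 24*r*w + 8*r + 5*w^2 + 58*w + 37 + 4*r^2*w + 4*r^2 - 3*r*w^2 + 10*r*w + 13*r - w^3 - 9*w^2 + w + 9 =4*r^2*w + r*(-3*w^2 + 34*w) - w^3 - 4*w^2 + 60*w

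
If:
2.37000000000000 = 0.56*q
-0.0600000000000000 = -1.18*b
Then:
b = 0.05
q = 4.23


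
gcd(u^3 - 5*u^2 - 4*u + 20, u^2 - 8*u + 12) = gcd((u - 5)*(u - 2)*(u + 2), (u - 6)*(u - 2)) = u - 2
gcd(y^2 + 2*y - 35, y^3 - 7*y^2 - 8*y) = 1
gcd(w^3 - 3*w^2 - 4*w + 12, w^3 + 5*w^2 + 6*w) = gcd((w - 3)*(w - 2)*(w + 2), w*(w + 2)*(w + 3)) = w + 2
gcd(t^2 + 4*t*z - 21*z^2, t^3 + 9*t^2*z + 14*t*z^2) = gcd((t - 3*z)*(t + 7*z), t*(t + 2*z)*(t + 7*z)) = t + 7*z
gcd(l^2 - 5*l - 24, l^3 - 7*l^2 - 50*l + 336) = l - 8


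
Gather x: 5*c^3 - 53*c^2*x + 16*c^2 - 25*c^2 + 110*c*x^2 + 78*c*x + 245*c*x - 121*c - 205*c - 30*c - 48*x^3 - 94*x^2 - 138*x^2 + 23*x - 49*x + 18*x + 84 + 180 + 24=5*c^3 - 9*c^2 - 356*c - 48*x^3 + x^2*(110*c - 232) + x*(-53*c^2 + 323*c - 8) + 288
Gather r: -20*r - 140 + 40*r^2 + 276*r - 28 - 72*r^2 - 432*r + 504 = -32*r^2 - 176*r + 336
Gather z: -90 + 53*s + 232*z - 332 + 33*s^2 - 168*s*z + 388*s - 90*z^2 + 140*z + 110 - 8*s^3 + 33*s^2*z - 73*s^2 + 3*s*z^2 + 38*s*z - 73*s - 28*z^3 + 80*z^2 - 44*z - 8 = -8*s^3 - 40*s^2 + 368*s - 28*z^3 + z^2*(3*s - 10) + z*(33*s^2 - 130*s + 328) - 320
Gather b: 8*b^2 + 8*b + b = 8*b^2 + 9*b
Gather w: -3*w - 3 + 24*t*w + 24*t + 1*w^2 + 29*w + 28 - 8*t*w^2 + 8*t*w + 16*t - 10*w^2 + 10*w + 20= 40*t + w^2*(-8*t - 9) + w*(32*t + 36) + 45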